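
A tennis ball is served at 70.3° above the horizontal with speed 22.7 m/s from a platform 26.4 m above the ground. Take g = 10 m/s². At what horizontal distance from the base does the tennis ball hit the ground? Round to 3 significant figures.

40.4 m

Components: v_x = 22.7 cos 70.3° = 7.652 m/s, v_y = 22.7 sin 70.3° = 21.37 m/s.
Vertical: 0 = 26.4 + 21.37 t − ½(10) t² ⇒ 5.000 t² − 21.37 t − 26.4 = 0.
t = [21.37 + √(456.7 + 528.0)] / 10.00 = 5.275 s.
Horizontal: R = v_x · t = 7.652 × 5.275 = 40.4 m.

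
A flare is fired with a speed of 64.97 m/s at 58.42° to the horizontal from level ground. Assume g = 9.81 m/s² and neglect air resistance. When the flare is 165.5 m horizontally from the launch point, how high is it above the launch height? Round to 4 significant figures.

153.2 m

v_x = 64.97 cos 58.42° = 34.024 m/s, v_y0 = 64.97 sin 58.42° = 55.349 m/s.
Time to reach x = 165.5 m: t = x / v_x = 165.5 / 34.024 = 4.8642 s.
y = v_y0 t − ½ g t² = 55.349×4.8642 − 4.905×4.8642² = 153.2 m.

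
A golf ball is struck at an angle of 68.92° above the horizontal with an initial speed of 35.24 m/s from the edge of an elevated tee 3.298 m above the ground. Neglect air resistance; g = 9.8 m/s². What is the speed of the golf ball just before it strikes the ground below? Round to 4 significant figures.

v_x = 35.24 cos 68.92° = 12.675 m/s is unchanged throughout.
For the vertical component, v_y² = v_y0² + 2 g h = (32.882)² + 2×9.8×3.298 = 1145.9, so |v_y| = 33.851 m/s.
Impact speed = √(v_x² + v_y²) = √(160.66 + 1145.9) = 36.15 m/s.

36.15 m/s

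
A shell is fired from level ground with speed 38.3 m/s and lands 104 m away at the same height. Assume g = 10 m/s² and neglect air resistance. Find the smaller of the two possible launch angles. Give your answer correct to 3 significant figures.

Level-ground range: R = v₀² sin(2θ)/g ⇒ sin 2θ = R g / v₀² = 104×10/38.3² = 0.7090.
2θ = arcsin(0.7090) = 45.15° or 180° − 45.15° = 134.85°.
So θ = 22.6° or θ = 67.4°.

22.6°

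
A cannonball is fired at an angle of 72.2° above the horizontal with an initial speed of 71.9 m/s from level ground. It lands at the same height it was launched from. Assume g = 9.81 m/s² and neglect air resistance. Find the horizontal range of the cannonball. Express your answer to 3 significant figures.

For level ground, R = v₀² sin(2θ) / g.
sin(2 × 72.2°) = sin 144.4° = 0.5821.
R = (71.9)² × 0.5821 / 9.81 = 307 m.

307 m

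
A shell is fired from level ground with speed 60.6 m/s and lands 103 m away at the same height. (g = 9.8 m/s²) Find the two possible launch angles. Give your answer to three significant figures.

Level-ground range: R = v₀² sin(2θ)/g ⇒ sin 2θ = R g / v₀² = 103×9.8/60.6² = 0.2749.
2θ = arcsin(0.2749) = 15.96° or 180° − 15.96° = 164.04°.
So θ = 7.98° or θ = 82.0°.

7.98° and 82.0°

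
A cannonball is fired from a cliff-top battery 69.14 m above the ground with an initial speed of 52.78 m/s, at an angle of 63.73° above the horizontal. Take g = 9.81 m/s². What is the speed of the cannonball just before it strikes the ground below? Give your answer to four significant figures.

64.36 m/s

v_x = 52.78 cos 63.73° = 23.361 m/s is unchanged throughout.
For the vertical component, v_y² = v_y0² + 2 g h = (47.329)² + 2×9.81×69.14 = 3596.6, so |v_y| = 59.972 m/s.
Impact speed = √(v_x² + v_y²) = √(545.74 + 3596.6) = 64.36 m/s.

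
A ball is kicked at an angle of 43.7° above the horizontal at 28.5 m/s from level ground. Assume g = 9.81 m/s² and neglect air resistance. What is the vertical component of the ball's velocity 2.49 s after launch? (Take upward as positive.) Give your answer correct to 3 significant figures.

-4.74 m/s

Initial vertical component: v_y0 = 28.5 sin 43.7° = 19.69 m/s.
v_y(t) = v_y0 − g t = 19.69 − 9.81 × 2.49 = -4.74 m/s.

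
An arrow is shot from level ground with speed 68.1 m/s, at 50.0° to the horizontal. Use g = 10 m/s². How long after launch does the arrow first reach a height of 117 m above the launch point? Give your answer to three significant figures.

3.26 s

v_y0 = 68.1 sin 50.0° = 52.17 m/s.
Set y = v_y0 t − ½ g t² = 117: 5.000 t² − 52.17 t + 117 = 0.
t = [52.17 ± √(2722 − 2340)] / 10 = (52.17 ± 19.54) / 10, giving t = 3.26 s or t = 7.17 s.
The arrow is on the way up at the first time, so t = 3.26 s.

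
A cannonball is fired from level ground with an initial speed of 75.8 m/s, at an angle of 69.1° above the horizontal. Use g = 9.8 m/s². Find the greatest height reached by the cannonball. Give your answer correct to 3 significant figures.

256 m

Vertical component of launch velocity: v_y = 75.8 sin 69.1° = 70.81 m/s.
At the highest point the vertical velocity is zero, so v_y² = 2 g h_max.
h_max = (70.81)² / (2 × 9.8) = 5014 / 19.60 = 256 m.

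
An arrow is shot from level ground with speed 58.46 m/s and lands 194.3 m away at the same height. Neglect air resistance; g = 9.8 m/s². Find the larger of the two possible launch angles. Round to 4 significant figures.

Level-ground range: R = v₀² sin(2θ)/g ⇒ sin 2θ = R g / v₀² = 194.3×9.8/58.46² = 0.5572.
2θ = arcsin(0.5572) = 33.862° or 180° − 33.862° = 146.138°.
So θ = 16.93° or θ = 73.07°.

73.07°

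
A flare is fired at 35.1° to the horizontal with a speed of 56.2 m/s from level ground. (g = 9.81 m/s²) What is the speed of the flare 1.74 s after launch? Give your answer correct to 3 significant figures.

v_x = 56.2 cos 35.1° = 45.98 m/s (constant).
v_y(t) = 56.2 sin 35.1° − g t = 32.32 − 9.81 × 1.74 = 15.25 m/s.
Speed = √(v_x² + v_y²) = √(2114 + 232.6) = 48.4 m/s.

48.4 m/s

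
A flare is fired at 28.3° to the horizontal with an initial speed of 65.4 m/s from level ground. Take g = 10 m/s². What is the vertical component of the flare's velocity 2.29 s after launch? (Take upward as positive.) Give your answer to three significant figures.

8.11 m/s

Initial vertical component: v_y0 = 65.4 sin 28.3° = 31.01 m/s.
v_y(t) = v_y0 − g t = 31.01 − 10 × 2.29 = 8.11 m/s.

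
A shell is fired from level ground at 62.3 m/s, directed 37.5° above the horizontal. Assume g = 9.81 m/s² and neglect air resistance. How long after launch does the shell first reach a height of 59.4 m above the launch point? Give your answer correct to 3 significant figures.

v_y0 = 62.3 sin 37.5° = 37.93 m/s.
Set y = v_y0 t − ½ g t² = 59.4: 4.905 t² − 37.93 t + 59.4 = 0.
t = [37.93 ± √(1439 − 1165)] / 9.81 = (37.93 ± 16.55) / 9.81, giving t = 2.18 s or t = 5.55 s.
The shell is on the way up at the first time, so t = 2.18 s.

2.18 s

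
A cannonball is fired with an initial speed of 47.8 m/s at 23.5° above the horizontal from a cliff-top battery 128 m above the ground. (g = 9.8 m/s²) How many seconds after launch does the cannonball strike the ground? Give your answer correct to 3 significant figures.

7.41 s

Vertical component: v_y = 47.8 sin 23.5° = 19.06 m/s.
Taking up as positive with launch at y = 128 m, landing at y = 0: 0 = 128 + 19.06 t − ½(9.8) t².
Solving 4.900 t² − 19.06 t − 128 = 0 gives t = [19.06 + √(19.06² + 4·4.900·128)] / 9.800 = 7.41 s.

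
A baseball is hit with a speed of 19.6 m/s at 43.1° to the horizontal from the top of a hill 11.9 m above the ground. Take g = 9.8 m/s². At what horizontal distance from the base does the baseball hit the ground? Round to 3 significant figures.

49.2 m

Components: v_x = 19.6 cos 43.1° = 14.31 m/s, v_y = 19.6 sin 43.1° = 13.39 m/s.
Vertical: 0 = 11.9 + 13.39 t − ½(9.8) t² ⇒ 4.900 t² − 13.39 t − 11.9 = 0.
t = [13.39 + √(179.3 + 233.2)] / 9.800 = 3.439 s.
Horizontal: R = v_x · t = 14.31 × 3.439 = 49.2 m.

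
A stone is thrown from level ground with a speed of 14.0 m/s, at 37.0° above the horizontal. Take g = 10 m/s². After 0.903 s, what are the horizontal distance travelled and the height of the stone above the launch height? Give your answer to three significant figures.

x = 10.1 m, y = 3.53 m

v_x = 14.0 cos 37.0° = 11.18 m/s; v_y0 = 14.0 sin 37.0° = 8.425 m/s.
x = v_x t = 11.18 × 0.903 = 10.1 m.
y = v_y0 t − ½ g t² = 8.425×0.903 − 5.000×0.903² = 3.53 m.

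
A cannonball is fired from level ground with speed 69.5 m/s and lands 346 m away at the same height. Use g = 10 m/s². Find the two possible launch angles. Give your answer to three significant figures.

Level-ground range: R = v₀² sin(2θ)/g ⇒ sin 2θ = R g / v₀² = 346×10/69.5² = 0.7163.
2θ = arcsin(0.7163) = 45.75° or 180° − 45.75° = 134.25°.
So θ = 22.9° or θ = 67.1°.

22.9° and 67.1°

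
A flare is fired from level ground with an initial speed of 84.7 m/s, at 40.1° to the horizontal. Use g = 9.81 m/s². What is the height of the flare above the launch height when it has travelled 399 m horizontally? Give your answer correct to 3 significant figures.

150 m

v_x = 84.7 cos 40.1° = 64.79 m/s, v_y0 = 84.7 sin 40.1° = 54.56 m/s.
Time to reach x = 399 m: t = x / v_x = 399 / 64.79 = 6.158 s.
y = v_y0 t − ½ g t² = 54.56×6.158 − 4.905×6.158² = 150 m.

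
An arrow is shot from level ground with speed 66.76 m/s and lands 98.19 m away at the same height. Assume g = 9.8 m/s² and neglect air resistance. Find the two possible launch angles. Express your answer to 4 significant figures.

Level-ground range: R = v₀² sin(2θ)/g ⇒ sin 2θ = R g / v₀² = 98.19×9.8/66.76² = 0.2159.
2θ = arcsin(0.2159) = 12.468° or 180° − 12.468° = 167.532°.
So θ = 6.234° or θ = 83.77°.

6.234° and 83.77°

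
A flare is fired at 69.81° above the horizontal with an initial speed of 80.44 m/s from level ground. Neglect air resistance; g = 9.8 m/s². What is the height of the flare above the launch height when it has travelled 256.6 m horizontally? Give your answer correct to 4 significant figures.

v_x = 80.44 cos 69.81° = 27.763 m/s, v_y0 = 80.44 sin 69.81° = 75.497 m/s.
Time to reach x = 256.6 m: t = x / v_x = 256.6 / 27.763 = 9.2425 s.
y = v_y0 t − ½ g t² = 75.497×9.2425 − 4.900×9.2425² = 279.2 m.

279.2 m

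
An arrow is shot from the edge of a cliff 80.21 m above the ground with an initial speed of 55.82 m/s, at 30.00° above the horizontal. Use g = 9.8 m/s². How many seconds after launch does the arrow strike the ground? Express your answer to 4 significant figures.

7.796 s

Vertical component: v_y = 55.82 sin 30.00° = 27.910 m/s.
Taking up as positive with launch at y = 80.21 m, landing at y = 0: 0 = 80.21 + 27.910 t − ½(9.8) t².
Solving 4.900 t² − 27.910 t − 80.21 = 0 gives t = [27.910 + √(27.910² + 4·4.900·80.21)] / 9.800 = 7.796 s.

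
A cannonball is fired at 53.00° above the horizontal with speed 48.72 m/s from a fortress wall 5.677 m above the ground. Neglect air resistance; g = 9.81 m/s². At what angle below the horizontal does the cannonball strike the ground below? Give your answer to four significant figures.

53.97°

v_x = 48.72 cos 53.00° = 29.320 m/s.
At impact |v_y| = √(v_y0² + 2 g h) = √(38.910² + 2×9.81×5.677) = 40.316 m/s.
Angle below horizontal = arctan(|v_y| / v_x) = arctan(40.316 / 29.320) = 53.97°.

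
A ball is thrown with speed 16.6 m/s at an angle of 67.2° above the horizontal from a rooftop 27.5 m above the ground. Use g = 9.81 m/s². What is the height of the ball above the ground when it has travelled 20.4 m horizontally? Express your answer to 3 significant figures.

26.7 m

v_x = 16.6 cos 67.2° = 6.433 m/s, v_y0 = 16.6 sin 67.2° = 15.30 m/s.
Time to reach x = 20.4 m: t = x / v_x = 20.4 / 6.433 = 3.171 s.
y = 27.5 + v_y0 t − ½ g t² = 27.5 + 15.30×3.171 − 4.905×3.171² = 26.7 m.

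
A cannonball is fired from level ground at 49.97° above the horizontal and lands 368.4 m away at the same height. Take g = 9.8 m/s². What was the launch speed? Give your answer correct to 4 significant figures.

60.54 m/s

On level ground, R = v₀² sin(2θ) / g, so v₀ = √(R g / sin 2θ).
sin(2 × 49.97°) = 0.9850.
v₀ = √(368.4 × 9.8 / 0.9850) = √3665.3 = 60.54 m/s.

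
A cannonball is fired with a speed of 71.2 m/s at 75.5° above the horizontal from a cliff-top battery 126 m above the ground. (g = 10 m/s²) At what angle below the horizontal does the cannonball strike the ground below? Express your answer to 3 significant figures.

v_x = 71.2 cos 75.5° = 17.83 m/s.
At impact |v_y| = √(v_y0² + 2 g h) = √(68.93² + 2×10×126) = 85.27 m/s.
Angle below horizontal = arctan(|v_y| / v_x) = arctan(85.27 / 17.83) = 78.2°.

78.2°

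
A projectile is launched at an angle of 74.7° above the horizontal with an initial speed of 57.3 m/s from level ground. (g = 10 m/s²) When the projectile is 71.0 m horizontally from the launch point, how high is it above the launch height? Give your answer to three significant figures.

v_x = 57.3 cos 74.7° = 15.12 m/s, v_y0 = 57.3 sin 74.7° = 55.27 m/s.
Time to reach x = 71.0 m: t = x / v_x = 71.0 / 15.12 = 4.696 s.
y = v_y0 t − ½ g t² = 55.27×4.696 − 5.000×4.696² = 149 m.

149 m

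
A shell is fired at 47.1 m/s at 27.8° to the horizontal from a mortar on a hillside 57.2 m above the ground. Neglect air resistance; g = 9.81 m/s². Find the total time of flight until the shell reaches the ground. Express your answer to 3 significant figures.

Vertical component: v_y = 47.1 sin 27.8° = 21.97 m/s.
Taking up as positive with launch at y = 57.2 m, landing at y = 0: 0 = 57.2 + 21.97 t − ½(9.81) t².
Solving 4.905 t² − 21.97 t − 57.2 = 0 gives t = [21.97 + √(21.97² + 4·4.905·57.2)] / 9.810 = 6.32 s.

6.32 s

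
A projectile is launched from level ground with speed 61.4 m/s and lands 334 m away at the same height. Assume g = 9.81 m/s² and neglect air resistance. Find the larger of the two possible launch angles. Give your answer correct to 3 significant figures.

59.8°

Level-ground range: R = v₀² sin(2θ)/g ⇒ sin 2θ = R g / v₀² = 334×9.81/61.4² = 0.8691.
2θ = arcsin(0.8691) = 60.35° or 180° − 60.35° = 119.65°.
So θ = 30.2° or θ = 59.8°.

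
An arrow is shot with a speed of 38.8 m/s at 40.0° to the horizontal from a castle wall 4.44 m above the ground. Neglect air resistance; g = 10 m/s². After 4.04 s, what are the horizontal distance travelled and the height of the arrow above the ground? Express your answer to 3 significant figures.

v_x = 38.8 cos 40.0° = 29.72 m/s; v_y0 = 38.8 sin 40.0° = 24.94 m/s.
x = v_x t = 29.72 × 4.04 = 120 m.
y = 4.44 + v_y0 t − ½ g t² = 23.6 m.

x = 120 m, y = 23.6 m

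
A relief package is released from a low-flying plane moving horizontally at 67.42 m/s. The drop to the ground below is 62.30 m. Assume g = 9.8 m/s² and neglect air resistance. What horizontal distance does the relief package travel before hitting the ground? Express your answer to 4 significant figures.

240.4 m

Initial vertical velocity is zero, so the fall time comes from h = ½ g t²: t = √(2 × 62.30 / 9.8) = 3.5657 s.
Horizontal motion is uniform at 67.42 m/s, so x = 67.42 × 3.5657 = 240.4 m.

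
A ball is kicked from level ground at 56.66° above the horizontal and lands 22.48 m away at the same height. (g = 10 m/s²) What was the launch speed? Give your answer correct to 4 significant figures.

On level ground, R = v₀² sin(2θ) / g, so v₀ = √(R g / sin 2θ).
sin(2 × 56.66°) = 0.9183.
v₀ = √(22.48 × 10 / 0.9183) = √244.80 = 15.65 m/s.

15.65 m/s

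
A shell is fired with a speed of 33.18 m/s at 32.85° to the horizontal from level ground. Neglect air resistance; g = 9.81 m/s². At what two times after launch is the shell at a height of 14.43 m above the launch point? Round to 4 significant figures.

v_y0 = 33.18 sin 32.85° = 17.998 m/s.
Set y = v_y0 t − ½ g t² = 14.43: 4.905 t² − 17.998 t + 14.43 = 0.
t = [17.998 ± √(323.93 − 283.12)] / 9.81 = (17.998 ± 6.3883) / 9.81, giving t = 1.183 s or t = 2.486 s.
So the shell is at 14.43 m at t = 1.183 s (rising) and t = 2.486 s (falling).

1.183 s and 2.486 s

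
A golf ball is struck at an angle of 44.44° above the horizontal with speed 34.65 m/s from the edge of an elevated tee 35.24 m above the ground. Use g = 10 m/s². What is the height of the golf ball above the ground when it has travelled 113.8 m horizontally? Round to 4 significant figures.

v_x = 34.65 cos 44.44° = 24.740 m/s, v_y0 = 34.65 sin 44.44° = 24.261 m/s.
Time to reach x = 113.8 m: t = x / v_x = 113.8 / 24.740 = 4.5998 s.
y = 35.24 + v_y0 t − ½ g t² = 35.24 + 24.261×4.5998 − 5.000×4.5998² = 41.04 m.

41.04 m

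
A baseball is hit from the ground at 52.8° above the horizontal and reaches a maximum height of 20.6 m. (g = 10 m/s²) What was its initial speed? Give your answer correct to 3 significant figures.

25.5 m/s

At maximum height v_y = 0, so (v₀ sin θ)² = 2 g H.
v₀ sin 52.8° = √(2 × 10 × 20.6) = 20.30 m/s.
v₀ = 20.30 / sin 52.8° = 20.30 / 0.7965 = 25.5 m/s.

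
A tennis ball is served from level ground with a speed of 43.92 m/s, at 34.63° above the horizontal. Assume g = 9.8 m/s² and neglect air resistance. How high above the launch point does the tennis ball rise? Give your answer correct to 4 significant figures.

Vertical component of launch velocity: v_y = 43.92 sin 34.63° = 24.959 m/s.
At the highest point the vertical velocity is zero, so v_y² = 2 g h_max.
h_max = (24.959)² / (2 × 9.8) = 622.95 / 19.60 = 31.78 m.

31.78 m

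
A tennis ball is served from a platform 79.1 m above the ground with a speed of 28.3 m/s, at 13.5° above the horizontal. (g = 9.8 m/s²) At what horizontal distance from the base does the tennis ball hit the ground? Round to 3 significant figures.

131 m

Components: v_x = 28.3 cos 13.5° = 27.52 m/s, v_y = 28.3 sin 13.5° = 6.607 m/s.
Vertical: 0 = 79.1 + 6.607 t − ½(9.8) t² ⇒ 4.900 t² − 6.607 t − 79.1 = 0.
t = [6.607 + √(43.65 + 1550)] / 9.800 = 4.748 s.
Horizontal: R = v_x · t = 27.52 × 4.748 = 131 m.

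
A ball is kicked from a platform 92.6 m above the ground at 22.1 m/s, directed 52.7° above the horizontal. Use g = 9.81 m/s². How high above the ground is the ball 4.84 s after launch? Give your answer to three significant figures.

62.8 m

v_y0 = 22.1 sin 52.7° = 17.58 m/s.
y(t) = 92.6 + v_y0 t − ½ g t² = 92.6 + 17.58×4.84 − ½×9.81×4.84² = 62.8 m.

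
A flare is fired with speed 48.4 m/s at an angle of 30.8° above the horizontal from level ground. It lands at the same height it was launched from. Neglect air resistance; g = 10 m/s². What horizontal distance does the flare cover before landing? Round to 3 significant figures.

206 m

Components: v_x = 48.4 cos 30.8° = 41.57 m/s, v_y = 48.4 sin 30.8° = 24.78 m/s.
Time of flight (same landing height): t = 2 v_y / g = 2 × 24.78 / 10 = 4.956 s.
Range: R = v_x · t = 41.57 × 4.956 = 206 m.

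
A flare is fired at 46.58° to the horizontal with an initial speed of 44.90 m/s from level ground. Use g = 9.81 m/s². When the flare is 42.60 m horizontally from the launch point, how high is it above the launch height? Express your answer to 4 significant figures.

v_x = 44.90 cos 46.58° = 30.862 m/s, v_y0 = 44.90 sin 46.58° = 32.612 m/s.
Time to reach x = 42.60 m: t = x / v_x = 42.60 / 30.862 = 1.3803 s.
y = v_y0 t − ½ g t² = 32.612×1.3803 − 4.905×1.3803² = 35.67 m.

35.67 m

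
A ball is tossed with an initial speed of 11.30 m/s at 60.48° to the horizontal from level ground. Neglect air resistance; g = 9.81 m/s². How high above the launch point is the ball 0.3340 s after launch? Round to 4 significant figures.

2.737 m

v_y0 = 11.30 sin 60.48° = 9.8331 m/s.
y(t) = v_y0 t − ½ g t² = 9.8331×0.3340 − 4.905×0.3340² = 2.737 m.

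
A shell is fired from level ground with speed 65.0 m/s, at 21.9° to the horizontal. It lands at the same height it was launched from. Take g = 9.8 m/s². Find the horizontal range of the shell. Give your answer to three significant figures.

298 m

For level ground, R = v₀² sin(2θ) / g.
sin(2 × 21.9°) = sin 43.80° = 0.6921.
R = (65.0)² × 0.6921 / 9.8 = 298 m.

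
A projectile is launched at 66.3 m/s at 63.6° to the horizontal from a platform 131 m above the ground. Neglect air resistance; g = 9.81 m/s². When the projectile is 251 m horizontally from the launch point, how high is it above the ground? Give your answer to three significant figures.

v_x = 66.3 cos 63.6° = 29.48 m/s, v_y0 = 66.3 sin 63.6° = 59.39 m/s.
Time to reach x = 251 m: t = x / v_x = 251 / 29.48 = 8.514 s.
y = 131 + v_y0 t − ½ g t² = 131 + 59.39×8.514 − 4.905×8.514² = 281 m.

281 m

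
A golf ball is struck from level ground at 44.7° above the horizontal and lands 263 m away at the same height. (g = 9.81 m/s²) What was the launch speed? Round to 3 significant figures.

50.8 m/s

On level ground, R = v₀² sin(2θ) / g, so v₀ = √(R g / sin 2θ).
sin(2 × 44.7°) = 0.9999.
v₀ = √(263 × 9.81 / 0.9999) = √2580 = 50.8 m/s.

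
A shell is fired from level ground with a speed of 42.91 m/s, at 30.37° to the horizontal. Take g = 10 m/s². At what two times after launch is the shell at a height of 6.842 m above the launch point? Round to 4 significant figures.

v_y0 = 42.91 sin 30.37° = 21.695 m/s.
Set y = v_y0 t − ½ g t² = 6.842: 5.000 t² − 21.695 t + 6.842 = 0.
t = [21.695 ± √(470.67 − 136.84)] / 10 = (21.695 ± 18.271) / 10, giving t = 0.3424 s or t = 3.997 s.
So the shell is at 6.842 m at t = 0.3424 s (rising) and t = 3.997 s (falling).

0.3424 s and 3.997 s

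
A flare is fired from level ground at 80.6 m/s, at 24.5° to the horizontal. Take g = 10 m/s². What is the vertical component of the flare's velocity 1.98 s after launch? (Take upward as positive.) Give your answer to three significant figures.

Initial vertical component: v_y0 = 80.6 sin 24.5° = 33.42 m/s.
v_y(t) = v_y0 − g t = 33.42 − 10 × 1.98 = 13.6 m/s.

13.6 m/s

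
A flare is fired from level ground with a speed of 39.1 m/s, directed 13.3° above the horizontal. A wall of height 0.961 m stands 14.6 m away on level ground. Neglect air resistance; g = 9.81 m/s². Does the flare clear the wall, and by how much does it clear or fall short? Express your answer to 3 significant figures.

Yes — it clears the wall by 1.77 m.

v_x = 39.1 cos 13.3° = 38.05 m/s; v_y0 = 39.1 sin 13.3° = 8.995 m/s.
Time to reach the wall: t = 14.6 / 38.05 = 0.3837 s.
Height at that point: y = 8.995×0.3837 − 4.905×0.3837² = 2.729 m.
That is 2.729 − 0.961 = 1.77 m above the top of the wall, so the flare clears it.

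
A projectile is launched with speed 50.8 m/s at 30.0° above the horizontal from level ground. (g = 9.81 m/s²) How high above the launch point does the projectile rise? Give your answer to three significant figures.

32.9 m

Vertical component of launch velocity: v_y = 50.8 sin 30.0° = 25.40 m/s.
At the highest point the vertical velocity is zero, so v_y² = 2 g h_max.
h_max = (25.40)² / (2 × 9.81) = 645.2 / 19.62 = 32.9 m.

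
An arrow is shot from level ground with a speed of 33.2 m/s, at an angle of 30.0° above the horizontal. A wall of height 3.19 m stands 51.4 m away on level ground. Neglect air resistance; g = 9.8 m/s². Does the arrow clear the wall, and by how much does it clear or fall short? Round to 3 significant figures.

v_x = 33.2 cos 30.0° = 28.75 m/s; v_y0 = 33.2 sin 30.0° = 16.60 m/s.
Time to reach the wall: t = 51.4 / 28.75 = 1.788 s.
Height at that point: y = 16.60×1.788 − 4.900×1.788² = 14.02 m.
That is 14.02 − 3.19 = 10.8 m above the top of the wall, so the arrow clears it.

Yes — it clears the wall by 10.8 m.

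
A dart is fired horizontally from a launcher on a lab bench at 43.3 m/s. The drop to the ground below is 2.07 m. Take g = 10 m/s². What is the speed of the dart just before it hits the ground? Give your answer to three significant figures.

43.8 m/s

Fall time: t = √(2 × 2.07 / 10) = 0.6434 s.
At impact: v_x = 43.3 m/s (unchanged), v_y = g t = 10 × 0.6434 = 6.434 m/s.
Speed = √(v_x² + v_y²) = √(1875 + 41.40) = 43.8 m/s.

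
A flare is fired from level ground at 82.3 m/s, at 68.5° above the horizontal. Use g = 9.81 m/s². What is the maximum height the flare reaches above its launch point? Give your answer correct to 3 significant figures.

Vertical component of launch velocity: v_y = 82.3 sin 68.5° = 76.57 m/s.
At the highest point the vertical velocity is zero, so v_y² = 2 g h_max.
h_max = (76.57)² / (2 × 9.81) = 5863 / 19.62 = 299 m.

299 m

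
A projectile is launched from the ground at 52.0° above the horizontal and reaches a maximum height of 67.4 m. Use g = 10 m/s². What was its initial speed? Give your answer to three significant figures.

46.6 m/s

At maximum height v_y = 0, so (v₀ sin θ)² = 2 g H.
v₀ sin 52.0° = √(2 × 10 × 67.4) = 36.72 m/s.
v₀ = 36.72 / sin 52.0° = 36.72 / 0.7880 = 46.6 m/s.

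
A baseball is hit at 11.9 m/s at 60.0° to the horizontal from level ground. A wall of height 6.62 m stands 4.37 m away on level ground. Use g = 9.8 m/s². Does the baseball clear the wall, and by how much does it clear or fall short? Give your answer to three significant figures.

No — it falls 1.69 m short of clearing the wall.

v_x = 11.9 cos 60.0° = 5.950 m/s; v_y0 = 11.9 sin 60.0° = 10.31 m/s.
Time to reach the wall: t = 4.37 / 5.950 = 0.7345 s.
Height at that point: y = 10.31×0.7345 − 4.900×0.7345² = 4.929 m.
That is 6.62 − 4.929 = 1.69 m below the top of the wall, so the baseball does not clear it.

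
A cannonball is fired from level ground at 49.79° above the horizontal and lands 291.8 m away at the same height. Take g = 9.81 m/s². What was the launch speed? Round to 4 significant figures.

53.88 m/s

On level ground, R = v₀² sin(2θ) / g, so v₀ = √(R g / sin 2θ).
sin(2 × 49.79°) = 0.9861.
v₀ = √(291.8 × 9.81 / 0.9861) = √2902.9 = 53.88 m/s.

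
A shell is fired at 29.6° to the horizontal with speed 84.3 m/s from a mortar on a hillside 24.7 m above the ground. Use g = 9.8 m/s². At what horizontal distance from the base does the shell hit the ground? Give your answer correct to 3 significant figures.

Components: v_x = 84.3 cos 29.6° = 73.30 m/s, v_y = 84.3 sin 29.6° = 41.64 m/s.
Vertical: 0 = 24.7 + 41.64 t − ½(9.8) t² ⇒ 4.900 t² − 41.64 t − 24.7 = 0.
t = [41.64 + √(1734 + 484.1)] / 9.800 = 9.055 s.
Horizontal: R = v_x · t = 73.30 × 9.055 = 664 m.

664 m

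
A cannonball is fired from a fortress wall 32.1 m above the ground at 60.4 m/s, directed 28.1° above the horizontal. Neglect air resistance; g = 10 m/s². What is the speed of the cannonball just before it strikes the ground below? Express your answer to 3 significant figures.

65.5 m/s

v_x = 60.4 cos 28.1° = 53.28 m/s is unchanged throughout.
For the vertical component, v_y² = v_y0² + 2 g h = (28.45)² + 2×10×32.1 = 1451, so |v_y| = 38.09 m/s.
Impact speed = √(v_x² + v_y²) = √(2839 + 1451) = 65.5 m/s.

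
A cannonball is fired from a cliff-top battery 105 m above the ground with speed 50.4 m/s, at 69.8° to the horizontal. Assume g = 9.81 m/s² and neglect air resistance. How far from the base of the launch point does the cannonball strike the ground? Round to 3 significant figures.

Components: v_x = 50.4 cos 69.8° = 17.40 m/s, v_y = 50.4 sin 69.8° = 47.30 m/s.
Vertical: 0 = 105 + 47.30 t − ½(9.81) t² ⇒ 4.905 t² − 47.30 t − 105 = 0.
t = [47.30 + √(2237 + 2060)] / 9.810 = 11.50 s.
Horizontal: R = v_x · t = 17.40 × 11.50 = 200 m.

200 m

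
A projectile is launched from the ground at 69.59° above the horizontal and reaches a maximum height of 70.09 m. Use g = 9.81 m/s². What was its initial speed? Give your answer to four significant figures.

At maximum height v_y = 0, so (v₀ sin θ)² = 2 g H.
v₀ sin 69.59° = √(2 × 9.81 × 70.09) = 37.083 m/s.
v₀ = 37.083 / sin 69.59° = 37.083 / 0.9372 = 39.57 m/s.

39.57 m/s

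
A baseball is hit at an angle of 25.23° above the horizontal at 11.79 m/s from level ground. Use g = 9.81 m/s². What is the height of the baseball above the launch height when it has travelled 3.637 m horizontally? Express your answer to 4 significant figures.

1.143 m

v_x = 11.79 cos 25.23° = 10.665 m/s, v_y0 = 11.79 sin 25.23° = 5.0255 m/s.
Time to reach x = 3.637 m: t = x / v_x = 3.637 / 10.665 = 0.34102 s.
y = v_y0 t − ½ g t² = 5.0255×0.34102 − 4.905×0.34102² = 1.143 m.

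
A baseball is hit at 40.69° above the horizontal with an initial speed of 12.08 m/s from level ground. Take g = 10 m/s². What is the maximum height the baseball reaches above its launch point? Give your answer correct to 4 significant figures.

3.101 m

Vertical component of launch velocity: v_y = 12.08 sin 40.69° = 7.8758 m/s.
At the highest point the vertical velocity is zero, so v_y² = 2 g h_max.
h_max = (7.8758)² / (2 × 10) = 62.028 / 20.00 = 3.101 m.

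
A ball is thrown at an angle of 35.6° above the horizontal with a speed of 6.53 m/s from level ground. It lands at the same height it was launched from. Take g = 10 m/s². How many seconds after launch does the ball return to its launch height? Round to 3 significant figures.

0.760 s

Vertical component: v_y = 6.53 sin 35.6° = 3.801 m/s.
For a projectile landing at launch height, time of flight is t = 2 v_y / g = 2 × 3.801 / 10 = 0.760 s.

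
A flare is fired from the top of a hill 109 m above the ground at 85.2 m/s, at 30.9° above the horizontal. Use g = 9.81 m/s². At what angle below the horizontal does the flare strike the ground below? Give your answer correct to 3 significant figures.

41.0°

v_x = 85.2 cos 30.9° = 73.11 m/s.
At impact |v_y| = √(v_y0² + 2 g h) = √(43.75² + 2×9.81×109) = 63.66 m/s.
Angle below horizontal = arctan(|v_y| / v_x) = arctan(63.66 / 73.11) = 41.0°.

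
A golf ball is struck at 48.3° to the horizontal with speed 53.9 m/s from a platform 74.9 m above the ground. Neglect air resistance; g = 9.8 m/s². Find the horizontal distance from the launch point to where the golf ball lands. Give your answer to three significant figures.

351 m

Components: v_x = 53.9 cos 48.3° = 35.86 m/s, v_y = 53.9 sin 48.3° = 40.24 m/s.
Vertical: 0 = 74.9 + 40.24 t − ½(9.8) t² ⇒ 4.900 t² − 40.24 t − 74.9 = 0.
t = [40.24 + √(1619 + 1468)] / 9.800 = 9.776 s.
Horizontal: R = v_x · t = 35.86 × 9.776 = 351 m.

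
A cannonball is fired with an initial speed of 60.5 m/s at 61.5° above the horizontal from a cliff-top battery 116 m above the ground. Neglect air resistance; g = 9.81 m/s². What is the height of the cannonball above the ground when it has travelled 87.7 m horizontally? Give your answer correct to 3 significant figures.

v_x = 60.5 cos 61.5° = 28.87 m/s, v_y0 = 60.5 sin 61.5° = 53.17 m/s.
Time to reach x = 87.7 m: t = x / v_x = 87.7 / 28.87 = 3.038 s.
y = 116 + v_y0 t − ½ g t² = 116 + 53.17×3.038 − 4.905×3.038² = 232 m.

232 m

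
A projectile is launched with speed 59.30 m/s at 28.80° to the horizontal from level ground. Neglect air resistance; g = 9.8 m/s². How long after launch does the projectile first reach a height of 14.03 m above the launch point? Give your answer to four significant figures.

0.5414 s

v_y0 = 59.30 sin 28.80° = 28.568 m/s.
Set y = v_y0 t − ½ g t² = 14.03: 4.900 t² − 28.568 t + 14.03 = 0.
t = [28.568 ± √(816.13 − 274.99)] / 9.8 = (28.568 ± 23.262) / 9.8, giving t = 0.5414 s or t = 5.289 s.
The projectile is on the way up at the first time, so t = 0.5414 s.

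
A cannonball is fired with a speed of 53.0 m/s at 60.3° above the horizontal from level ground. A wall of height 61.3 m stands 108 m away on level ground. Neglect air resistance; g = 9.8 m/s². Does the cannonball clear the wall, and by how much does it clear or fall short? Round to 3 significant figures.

v_x = 53.0 cos 60.3° = 26.26 m/s; v_y0 = 53.0 sin 60.3° = 46.04 m/s.
Time to reach the wall: t = 108 / 26.26 = 4.113 s.
Height at that point: y = 46.04×4.113 − 4.900×4.113² = 106.5 m.
That is 106.5 − 61.3 = 45.2 m above the top of the wall, so the cannonball clears it.

Yes — it clears the wall by 45.2 m.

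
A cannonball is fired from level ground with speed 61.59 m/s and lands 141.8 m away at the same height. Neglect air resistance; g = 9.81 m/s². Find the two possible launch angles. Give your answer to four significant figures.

10.76° and 79.24°

Level-ground range: R = v₀² sin(2θ)/g ⇒ sin 2θ = R g / v₀² = 141.8×9.81/61.59² = 0.3667.
2θ = arcsin(0.3667) = 21.512° or 180° − 21.512° = 158.488°.
So θ = 10.76° or θ = 79.24°.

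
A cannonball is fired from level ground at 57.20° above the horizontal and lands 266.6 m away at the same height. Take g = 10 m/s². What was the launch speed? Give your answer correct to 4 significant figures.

54.11 m/s

On level ground, R = v₀² sin(2θ) / g, so v₀ = √(R g / sin 2θ).
sin(2 × 57.20°) = 0.9107.
v₀ = √(266.6 × 10 / 0.9107) = √2927.4 = 54.11 m/s.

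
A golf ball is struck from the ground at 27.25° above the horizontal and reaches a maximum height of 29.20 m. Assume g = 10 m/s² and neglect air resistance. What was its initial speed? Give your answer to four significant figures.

52.78 m/s

At maximum height v_y = 0, so (v₀ sin θ)² = 2 g H.
v₀ sin 27.25° = √(2 × 10 × 29.20) = 24.166 m/s.
v₀ = 24.166 / sin 27.25° = 24.166 / 0.4579 = 52.78 m/s.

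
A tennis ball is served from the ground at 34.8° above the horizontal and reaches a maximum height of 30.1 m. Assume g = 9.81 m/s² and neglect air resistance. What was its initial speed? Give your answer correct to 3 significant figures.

42.6 m/s

At maximum height v_y = 0, so (v₀ sin θ)² = 2 g H.
v₀ sin 34.8° = √(2 × 9.81 × 30.1) = 24.30 m/s.
v₀ = 24.30 / sin 34.8° = 24.30 / 0.5707 = 42.6 m/s.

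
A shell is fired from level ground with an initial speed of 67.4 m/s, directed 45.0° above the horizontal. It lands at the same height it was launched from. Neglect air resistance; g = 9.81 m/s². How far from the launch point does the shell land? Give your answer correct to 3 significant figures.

For level ground, R = v₀² sin(2θ) / g.
sin(2 × 45.0°) = sin 90.00° = 1.000.
R = (67.4)² × 1.000 / 9.81 = 463 m.

463 m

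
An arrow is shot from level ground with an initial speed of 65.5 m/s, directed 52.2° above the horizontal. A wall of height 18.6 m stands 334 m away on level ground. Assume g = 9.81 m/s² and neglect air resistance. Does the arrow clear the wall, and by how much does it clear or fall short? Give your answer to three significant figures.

v_x = 65.5 cos 52.2° = 40.15 m/s; v_y0 = 65.5 sin 52.2° = 51.76 m/s.
Time to reach the wall: t = 334 / 40.15 = 8.319 s.
Height at that point: y = 51.76×8.319 − 4.905×8.319² = 91.14 m.
That is 91.14 − 18.6 = 72.5 m above the top of the wall, so the arrow clears it.

Yes — it clears the wall by 72.5 m.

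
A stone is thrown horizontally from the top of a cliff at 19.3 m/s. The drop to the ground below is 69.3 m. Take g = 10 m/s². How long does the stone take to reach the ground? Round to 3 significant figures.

3.72 s

The horizontal speed doesn't affect the fall. With v_y0 = 0, h = ½ g t².
t = √(2 × 69.3 / 10) = √13.86 = 3.72 s.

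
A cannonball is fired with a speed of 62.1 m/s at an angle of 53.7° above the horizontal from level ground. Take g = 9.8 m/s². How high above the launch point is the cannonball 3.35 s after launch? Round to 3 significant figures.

v_y0 = 62.1 sin 53.7° = 50.05 m/s.
y(t) = v_y0 t − ½ g t² = 50.05×3.35 − 4.900×3.35² = 113 m.

113 m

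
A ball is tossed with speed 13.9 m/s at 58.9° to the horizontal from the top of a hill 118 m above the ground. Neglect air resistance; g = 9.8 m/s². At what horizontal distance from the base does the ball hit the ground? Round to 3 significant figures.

Components: v_x = 13.9 cos 58.9° = 7.180 m/s, v_y = 13.9 sin 58.9° = 11.90 m/s.
Vertical: 0 = 118 + 11.90 t − ½(9.8) t² ⇒ 4.900 t² − 11.90 t − 118 = 0.
t = [11.90 + √(141.6 + 2313)] / 9.800 = 6.270 s.
Horizontal: R = v_x · t = 7.180 × 6.270 = 45.0 m.

45.0 m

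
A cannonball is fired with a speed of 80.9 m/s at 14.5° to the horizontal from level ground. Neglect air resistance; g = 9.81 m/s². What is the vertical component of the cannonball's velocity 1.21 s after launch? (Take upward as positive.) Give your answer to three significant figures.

Initial vertical component: v_y0 = 80.9 sin 14.5° = 20.26 m/s.
v_y(t) = v_y0 − g t = 20.26 − 9.81 × 1.21 = 8.39 m/s.

8.39 m/s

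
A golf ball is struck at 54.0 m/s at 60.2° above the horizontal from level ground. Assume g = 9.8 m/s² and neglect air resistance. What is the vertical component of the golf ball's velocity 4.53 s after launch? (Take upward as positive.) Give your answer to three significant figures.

Initial vertical component: v_y0 = 54.0 sin 60.2° = 46.86 m/s.
v_y(t) = v_y0 − g t = 46.86 − 9.8 × 4.53 = 2.47 m/s.

2.47 m/s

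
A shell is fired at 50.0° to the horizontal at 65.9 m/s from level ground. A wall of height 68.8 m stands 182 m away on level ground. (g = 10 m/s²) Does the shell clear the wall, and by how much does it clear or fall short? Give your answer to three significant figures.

v_x = 65.9 cos 50.0° = 42.36 m/s; v_y0 = 65.9 sin 50.0° = 50.48 m/s.
Time to reach the wall: t = 182 / 42.36 = 4.297 s.
Height at that point: y = 50.48×4.297 − 5.000×4.297² = 124.6 m.
That is 124.6 − 68.8 = 55.8 m above the top of the wall, so the shell clears it.

Yes — it clears the wall by 55.8 m.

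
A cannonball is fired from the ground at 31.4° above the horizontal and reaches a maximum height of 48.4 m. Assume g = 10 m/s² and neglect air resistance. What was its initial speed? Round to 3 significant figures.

At maximum height v_y = 0, so (v₀ sin θ)² = 2 g H.
v₀ sin 31.4° = √(2 × 10 × 48.4) = 31.11 m/s.
v₀ = 31.11 / sin 31.4° = 31.11 / 0.5210 = 59.7 m/s.

59.7 m/s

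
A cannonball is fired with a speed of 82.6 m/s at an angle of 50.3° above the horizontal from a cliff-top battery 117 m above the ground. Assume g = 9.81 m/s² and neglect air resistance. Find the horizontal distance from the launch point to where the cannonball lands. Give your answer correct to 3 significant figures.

Components: v_x = 82.6 cos 50.3° = 52.76 m/s, v_y = 82.6 sin 50.3° = 63.55 m/s.
Vertical: 0 = 117 + 63.55 t − ½(9.81) t² ⇒ 4.905 t² − 63.55 t − 117 = 0.
t = [63.55 + √(4039 + 2296)] / 9.810 = 14.59 s.
Horizontal: R = v_x · t = 52.76 × 14.59 = 770 m.

770 m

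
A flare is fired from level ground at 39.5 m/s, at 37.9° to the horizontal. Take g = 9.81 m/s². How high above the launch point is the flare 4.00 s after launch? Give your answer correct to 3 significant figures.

18.6 m

v_y0 = 39.5 sin 37.9° = 24.26 m/s.
y(t) = v_y0 t − ½ g t² = 24.26×4.00 − 4.905×4.00² = 18.6 m.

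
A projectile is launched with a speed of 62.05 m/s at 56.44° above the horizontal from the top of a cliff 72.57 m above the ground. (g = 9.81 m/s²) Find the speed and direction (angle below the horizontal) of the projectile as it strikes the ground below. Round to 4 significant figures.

v_x = 62.05 cos 56.44° = 34.302 m/s (constant).
|v_y| at impact = √((51.707)² + 2×9.81×72.57) = 64.011 m/s.
Speed = √(34.302² + 64.011²) = 72.62 m/s; angle = arctan(64.011/34.302) = 61.81° below horizontal.

72.62 m/s at 61.81° below the horizontal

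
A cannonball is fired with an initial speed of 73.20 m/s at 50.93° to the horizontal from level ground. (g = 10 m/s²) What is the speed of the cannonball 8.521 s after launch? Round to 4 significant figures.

54.17 m/s

v_x = 73.20 cos 50.93° = 46.136 m/s (constant).
v_y(t) = 73.20 sin 50.93° − g t = 56.831 − 10 × 8.521 = -28.379 m/s.
Speed = √(v_x² + v_y²) = √(2128.5 + 805.37) = 54.17 m/s.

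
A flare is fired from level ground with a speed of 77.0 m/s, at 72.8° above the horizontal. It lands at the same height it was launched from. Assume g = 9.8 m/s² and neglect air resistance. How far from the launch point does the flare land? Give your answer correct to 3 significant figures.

For level ground, R = v₀² sin(2θ) / g.
sin(2 × 72.8°) = sin 145.6° = 0.5650.
R = (77.0)² × 0.5650 / 9.8 = 342 m.

342 m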